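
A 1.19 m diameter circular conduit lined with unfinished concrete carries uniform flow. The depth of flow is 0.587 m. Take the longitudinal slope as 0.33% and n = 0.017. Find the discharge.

Q = 0.818 m³/s

For a circular section of diameter D = 1.19 m at depth y = 0.587 m, the central angle is θ = 2 arccos(1 − 2y/D) = 3.115 rad. Then A = (D²/8)(θ − sin θ) = 0.5466 m² and P = Dθ/2 = 1.853 m.
Hydraulic radius R = A/P = 0.5466/1.853 = 0.2949 m.
Manning's equation: Q = (1/n) A R^(2/3) S^(1/2) = (1/0.017) × 0.5466 × 0.2949^(2/3) × 0.0033^(1/2) = 0.818 m³/s.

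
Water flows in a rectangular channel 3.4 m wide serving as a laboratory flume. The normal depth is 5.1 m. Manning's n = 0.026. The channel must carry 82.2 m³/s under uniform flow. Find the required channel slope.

Flow area A = b·y = 3.4 × 5.1 = 17.34 m². Wetted perimeter P = b + 2y = 3.4 + 2×5.1 = 13.6 m.
Hydraulic radius R = A/P = 17.34/13.6 = 1.275 m.
From Manning's equation, S = [nQ / (1 A R^(2/3))]² = [0.026 × 82.2 / (1 × 17.34 × 1.275^(2/3))]² = 0.011.

S = 0.011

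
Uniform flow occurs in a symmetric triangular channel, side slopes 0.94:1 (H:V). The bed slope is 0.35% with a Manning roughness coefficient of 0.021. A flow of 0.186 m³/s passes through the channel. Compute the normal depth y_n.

Manning's equation rearranged: A R^(2/3) = nQ / (1·√S) = 0.021 × 0.186 / (√0.0035) = 0.06602.
Trying y = 0.568 m: A R^(2/3) = 0.1018 — too large.
Trying y = 0.365 m: A R^(2/3) = 0.03131 — too small.
Trying y = 0.483 m: A R^(2/3) = 0.06608 — close enough.

y_n = 0.483 m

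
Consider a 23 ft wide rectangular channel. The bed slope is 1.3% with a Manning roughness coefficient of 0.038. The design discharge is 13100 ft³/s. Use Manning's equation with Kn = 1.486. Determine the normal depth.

Manning's equation rearranged: A R^(2/3) = nQ / (1.486·√S) = 0.038 × 13100 / (1.486 × √0.013) = 2938.
At y = 34.6 ft: A R^(2/3) = 3349 — over.
At y = 27.5 ft: A R^(2/3) = 2553 — short.
At y = 31 ft: A R^(2/3) = 2944 — matches.

y_n = 31 ft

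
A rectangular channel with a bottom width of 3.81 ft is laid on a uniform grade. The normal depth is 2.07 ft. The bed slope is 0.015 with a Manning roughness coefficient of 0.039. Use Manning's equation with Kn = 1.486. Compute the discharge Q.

Flow area A = b·y = 3.81 × 2.07 = 7.887 ft². Wetted perimeter P = b + 2y = 3.81 + 2×2.07 = 7.95 ft.
Hydraulic radius R = A/P = 7.887/7.95 = 0.992 ft.
Manning's equation: Q = (1.486/n) A R^(2/3) S^(1/2) = (1.486/0.039) × 7.887 × 0.992^(2/3) × 0.015^(1/2) = 36.6 ft³/s.

Q = 36.6 ft³/s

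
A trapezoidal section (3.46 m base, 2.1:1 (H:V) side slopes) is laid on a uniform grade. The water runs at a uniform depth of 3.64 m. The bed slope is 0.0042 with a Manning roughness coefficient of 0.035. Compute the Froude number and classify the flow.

subcritical

With bottom width b = 3.46 m and side slope z = 2.1: A = (b + zy)y = (3.46 + 2.1×3.64)×3.64 = 40.42 m²; P = b + 2y√(1+z²) = 3.46 + 2×3.64×2.326 = 20.39 m.
Hydraulic radius R = A/P = 40.42/20.39 = 1.982 m.
V = (1/n) R^(2/3) √S = (1/0.035) × 1.982^(2/3) × √0.0042 = 2.922 m/s. Hydraulic depth D_h = A/T = 40.42/18.75 = 2.156 m.
Froude number Fr = V/√(g·D_h) = 2.922/√(9.81×2.156) = 0.635, which is less than 1, so the flow is subcritical.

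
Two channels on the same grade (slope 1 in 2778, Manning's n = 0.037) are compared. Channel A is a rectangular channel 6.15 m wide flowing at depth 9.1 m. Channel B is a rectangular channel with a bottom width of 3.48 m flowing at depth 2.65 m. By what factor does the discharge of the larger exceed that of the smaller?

Channel A: Flow area A = b·y = 6.15 × 9.1 = 55.97 m². Wetted perimeter P = b + 2y = 6.15 + 2×9.1 = 24.35 m. Hydraulic radius R = A/P = 55.97/24.35 = 2.298 m. Q_A = (1/0.037)·55.97·2.298^(2/3)·√0.00036 = 49.98 m³/s.
Channel B: Flow area A = b·y = 3.48 × 2.65 = 9.222 m². Wetted perimeter P = b + 2y = 3.48 + 2×2.65 = 8.78 m. Hydraulic radius R = A/P = 9.222/8.78 = 1.05 m. Q_B = (1/0.037)·9.222·1.05^(2/3)·√0.00036 = 4.886 m³/s.
The larger discharge is 49.98 m³/s and the smaller is 4.886 m³/s; the ratio is 10.2.

10.2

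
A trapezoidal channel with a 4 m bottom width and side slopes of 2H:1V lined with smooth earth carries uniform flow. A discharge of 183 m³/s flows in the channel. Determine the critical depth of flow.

y_c = 3.56 m

At critical depth, Q² T / (g A³) = 1, i.e. A³/T = Q²/g = 183²/9.81 = 3414.
At y = 2.49 m: A³/T = 800.8 — low.
At y = 4.32 m: A³/T = 7651 — high.
At y = 3.56 m: A³/T = 3401 — matches.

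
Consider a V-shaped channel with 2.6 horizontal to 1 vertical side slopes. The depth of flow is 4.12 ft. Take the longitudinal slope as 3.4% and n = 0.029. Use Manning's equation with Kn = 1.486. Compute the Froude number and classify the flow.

supercritical

For a triangular section with side slope z = 2.6: A = zy² = 2.6×4.12² = 44.13 ft²; P = 2y√(1+z²) = 2×4.12×2.786 = 22.95 ft.
Hydraulic radius R = A/P = 44.13/22.95 = 1.923 ft.
V = (1.486/n) R^(2/3) √S = (1.486/0.029) × 1.923^(2/3) × √0.034 = 14.61 ft/s. Hydraulic depth D_h = A/T = 44.13/21.42 = 2.06 ft.
Froude number Fr = V/√(g·D_h) = 14.61/√(32.2×2.06) = 1.79, which is greater than 1, so the flow is supercritical.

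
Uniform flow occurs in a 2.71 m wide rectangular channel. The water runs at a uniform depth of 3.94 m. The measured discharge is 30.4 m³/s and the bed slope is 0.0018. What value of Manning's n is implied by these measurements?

n = 0.015

Flow area A = b·y = 2.71 × 3.94 = 10.68 m². Wetted perimeter P = b + 2y = 2.71 + 2×3.94 = 10.59 m.
Hydraulic radius R = A/P = 10.68/10.59 = 1.008 m.
Rearranging Manning's equation: n = (1/Q) A R^(2/3) S^(1/2) = (1/30.4) × 10.68 × 1.008^(2/3) × √0.0018 = 0.015.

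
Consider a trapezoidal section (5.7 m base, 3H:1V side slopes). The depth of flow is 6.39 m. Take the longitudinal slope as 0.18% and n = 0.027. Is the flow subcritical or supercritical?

subcritical

With bottom width b = 5.7 m and side slope z = 3: A = (b + zy)y = (5.7 + 3×6.39)×6.39 = 158.9 m²; P = b + 2y√(1+z²) = 5.7 + 2×6.39×3.162 = 46.11 m.
Hydraulic radius R = A/P = 158.9/46.11 = 3.446 m.
V = (1/n) R^(2/3) √S = (1/0.027) × 3.446^(2/3) × √0.0018 = 3.585 m/s. Hydraulic depth D_h = A/T = 158.9/44.04 = 3.609 m.
Froude number Fr = V/√(g·D_h) = 3.585/√(9.81×3.609) = 0.603, which is less than 1, so the flow is subcritical.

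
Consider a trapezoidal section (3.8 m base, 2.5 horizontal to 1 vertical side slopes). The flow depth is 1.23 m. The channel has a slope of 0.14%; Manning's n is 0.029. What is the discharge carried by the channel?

With bottom width b = 3.8 m and side slope z = 2.5: A = (b + zy)y = (3.8 + 2.5×1.23)×1.23 = 8.456 m²; P = b + 2y√(1+z²) = 3.8 + 2×1.23×2.693 = 10.42 m.
Hydraulic radius R = A/P = 8.456/10.42 = 0.8112 m.
Manning's equation: Q = (1/n) A R^(2/3) S^(1/2) = (1/0.029) × 8.456 × 0.8112^(2/3) × 0.0014^(1/2) = 9.49 m³/s.

Q = 9.49 m³/s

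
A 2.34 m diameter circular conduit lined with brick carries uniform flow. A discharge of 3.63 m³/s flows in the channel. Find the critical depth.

At critical depth, Q² T / (g A³) = 1, i.e. A³/T = Q²/g = 3.63²/9.81 = 1.343.
Try y = 0.945 m: A³/T = 1.876 — over.
Try y = 0.866 m: A³/T = 1.341 — ≈ 1.343.

y_c = 0.866 m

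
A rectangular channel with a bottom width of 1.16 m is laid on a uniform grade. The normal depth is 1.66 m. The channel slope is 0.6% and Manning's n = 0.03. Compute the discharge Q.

Flow area A = b·y = 1.16 × 1.66 = 1.926 m². Wetted perimeter P = b + 2y = 1.16 + 2×1.66 = 4.48 m.
Hydraulic radius R = A/P = 1.926/4.48 = 0.4298 m.
Manning's equation: Q = (1/n) A R^(2/3) S^(1/2) = (1/0.03) × 1.926 × 0.4298^(2/3) × 0.006^(1/2) = 2.83 m³/s.

Q = 2.83 m³/s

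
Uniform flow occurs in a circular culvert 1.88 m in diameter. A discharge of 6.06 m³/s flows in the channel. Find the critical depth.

y_c = 1.21 m

At critical depth, Q² T / (g A³) = 1, i.e. A³/T = Q²/g = 6.06²/9.81 = 3.743.
Trying y = 1.36 m: A³/T = 5.913 — too large.
Trying y = 0.898 m: A³/T = 1.194 — too small.
Trying y = 1.21 m: A³/T = 3.74 — ≈ 3.743.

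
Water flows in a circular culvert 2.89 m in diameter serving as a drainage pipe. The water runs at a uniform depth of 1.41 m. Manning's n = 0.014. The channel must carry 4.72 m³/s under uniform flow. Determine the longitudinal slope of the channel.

For a circular section of diameter D = 2.89 m at depth y = 1.41 m, the central angle is θ = 2 arccos(1 − 2y/D) = 3.093 rad. Then A = (D²/8)(θ − sin θ) = 3.179 m² and P = Dθ/2 = 4.47 m.
Hydraulic radius R = A/P = 3.179/4.47 = 0.7112 m.
From Manning's equation, S = [nQ / (1 A R^(2/3))]² = [0.014 × 4.72 / (1 × 3.179 × 0.7112^(2/3))]² = 0.000681.

S = 0.000681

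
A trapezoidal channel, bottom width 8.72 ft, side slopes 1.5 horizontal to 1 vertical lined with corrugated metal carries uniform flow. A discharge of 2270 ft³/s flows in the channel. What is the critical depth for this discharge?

At critical depth, Q² T / (g A³) = 1, i.e. A³/T = Q²/g = 2270²/32.2 = 160000.
Try y = 9.85 ft: A³/T = 323900 — over.
Try y = 6.19 ft: A³/T = 50730 — short.
Try y = 8.28 ft: A³/T = 159800 — close enough.

y_c = 8.28 ft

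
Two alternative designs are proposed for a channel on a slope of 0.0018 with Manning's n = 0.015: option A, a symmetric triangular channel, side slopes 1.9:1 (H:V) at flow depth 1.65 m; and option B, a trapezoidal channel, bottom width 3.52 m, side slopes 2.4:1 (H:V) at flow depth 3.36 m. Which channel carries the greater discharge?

Channel A: For a triangular section with side slope z = 1.9: A = zy² = 1.9×1.65² = 5.173 m²; P = 2y√(1+z²) = 2×1.65×2.147 = 7.085 m. Hydraulic radius R = A/P = 5.173/7.085 = 0.7301 m. Q_A = (1/0.015)·5.173·0.7301^(2/3)·√0.0018 = 11.86 m³/s.
Channel B: With bottom width b = 3.52 m and side slope z = 2.4: A = (b + zy)y = (3.52 + 2.4×3.36)×3.36 = 38.92 m²; P = b + 2y√(1+z²) = 3.52 + 2×3.36×2.6 = 20.99 m. Hydraulic radius R = A/P = 38.92/20.99 = 1.854 m. Q_B = (1/0.015)·38.92·1.854^(2/3)·√0.0018 = 166.2 m³/s.
Q_A = 11.86 m³/s vs Q_B = 166.2 m³/s, so channel B carries more.

channel B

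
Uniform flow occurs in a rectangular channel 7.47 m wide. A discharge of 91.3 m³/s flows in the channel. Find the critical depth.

For a rectangular channel, critical depth y_c = (q²/g)^(1/3) where q = Q/b = 91.3/7.47 = 12.22 m²/s.
So y_c = (12.22²/9.81)^(1/3) = 2.48 m.

y_c = 2.48 m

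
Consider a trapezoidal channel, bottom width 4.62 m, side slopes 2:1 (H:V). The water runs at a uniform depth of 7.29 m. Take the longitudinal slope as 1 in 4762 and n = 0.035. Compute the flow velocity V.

V = 1 m/s

With bottom width b = 4.62 m and side slope z = 2: A = (b + zy)y = (4.62 + 2×7.29)×7.29 = 140 m²; P = b + 2y√(1+z²) = 4.62 + 2×7.29×2.236 = 37.22 m.
Hydraulic radius R = A/P = 140/37.22 = 3.76 m.
From Manning's equation, V = (1/n) R^(2/3) S^(1/2) = (1/0.035) × 3.76^(2/3) × 0.00021^(1/2) = 1 m/s.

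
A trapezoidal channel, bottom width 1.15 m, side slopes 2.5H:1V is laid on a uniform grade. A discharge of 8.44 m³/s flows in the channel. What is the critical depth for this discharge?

y_c = 0.98 m

At critical depth, Q² T / (g A³) = 1, i.e. A³/T = Q²/g = 8.44²/9.81 = 7.261.
At y = 0.818 m: A³/T = 3.407 — too small.
At y = 0.98 m: A³/T = 7.258 — close enough.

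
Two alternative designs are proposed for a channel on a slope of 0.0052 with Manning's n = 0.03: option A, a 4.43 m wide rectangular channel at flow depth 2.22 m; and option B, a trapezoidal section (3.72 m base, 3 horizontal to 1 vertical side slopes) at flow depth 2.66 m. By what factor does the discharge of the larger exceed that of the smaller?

3.9

Channel A: Flow area A = b·y = 4.43 × 2.22 = 9.835 m². Wetted perimeter P = b + 2y = 4.43 + 2×2.22 = 8.87 m. Hydraulic radius R = A/P = 9.835/8.87 = 1.109 m. Q_A = (1/0.03)·9.835·1.109^(2/3)·√0.0052 = 25.32 m³/s.
Channel B: With bottom width b = 3.72 m and side slope z = 3: A = (b + zy)y = (3.72 + 3×2.66)×2.66 = 31.12 m²; P = b + 2y√(1+z²) = 3.72 + 2×2.66×3.162 = 20.54 m. Hydraulic radius R = A/P = 31.12/20.54 = 1.515 m. Q_B = (1/0.03)·31.12·1.515^(2/3)·√0.0052 = 98.68 m³/s.
The larger discharge is 98.68 m³/s and the smaller is 25.32 m³/s; the ratio is 3.9.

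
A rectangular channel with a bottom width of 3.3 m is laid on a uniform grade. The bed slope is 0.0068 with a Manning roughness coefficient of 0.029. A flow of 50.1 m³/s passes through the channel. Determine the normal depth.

y_n = 4.68 m

Manning's equation rearranged: A R^(2/3) = nQ / (1·√S) = 0.029 × 50.1 / (√0.0068) = 17.62.
Trying y = 3.67 m: A R^(2/3) = 13.2 — short.
Trying y = 5.48 m: A R^(2/3) = 21.19 — over.
Trying y = 4.68 m: A R^(2/3) = 17.63 — ≈ 17.62.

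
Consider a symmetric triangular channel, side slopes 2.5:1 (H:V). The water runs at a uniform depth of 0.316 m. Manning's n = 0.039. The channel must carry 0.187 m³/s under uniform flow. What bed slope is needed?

For a triangular section with side slope z = 2.5: A = zy² = 2.5×0.316² = 0.2496 m²; P = 2y√(1+z²) = 2×0.316×2.693 = 1.702 m.
Hydraulic radius R = A/P = 0.2496/1.702 = 0.1467 m.
From Manning's equation, S = [nQ / (1 A R^(2/3))]² = [0.039 × 0.187 / (1 × 0.2496 × 0.1467^(2/3))]² = 0.011.

S = 0.011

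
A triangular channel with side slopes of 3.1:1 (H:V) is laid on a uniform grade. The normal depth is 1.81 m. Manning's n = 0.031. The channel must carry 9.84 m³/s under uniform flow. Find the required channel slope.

S = 0.0011

For a triangular section with side slope z = 3.1: A = zy² = 3.1×1.81² = 10.16 m²; P = 2y√(1+z²) = 2×1.81×3.257 = 11.79 m.
Hydraulic radius R = A/P = 10.16/11.79 = 0.8613 m.
From Manning's equation, S = [nQ / (1 A R^(2/3))]² = [0.031 × 9.84 / (1 × 10.16 × 0.8613^(2/3))]² = 0.0011.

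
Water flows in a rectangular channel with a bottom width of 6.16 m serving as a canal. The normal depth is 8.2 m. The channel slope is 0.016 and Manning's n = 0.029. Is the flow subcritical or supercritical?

Flow area A = b·y = 6.16 × 8.2 = 50.51 m². Wetted perimeter P = b + 2y = 6.16 + 2×8.2 = 22.56 m.
Hydraulic radius R = A/P = 50.51/22.56 = 2.239 m.
V = (1/n) R^(2/3) √S = (1/0.029) × 2.239^(2/3) × √0.016 = 7.465 m/s. Hydraulic depth D_h = A/T = 50.51/6.16 = 8.2 m.
Froude number Fr = V/√(g·D_h) = 7.465/√(9.81×8.2) = 0.832, which is less than 1, so the flow is subcritical.

subcritical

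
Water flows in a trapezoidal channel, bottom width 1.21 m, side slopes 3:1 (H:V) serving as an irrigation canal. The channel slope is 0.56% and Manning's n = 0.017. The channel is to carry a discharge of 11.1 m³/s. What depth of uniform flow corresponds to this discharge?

Manning's equation rearranged: A R^(2/3) = nQ / (1·√S) = 0.017 × 11.1 / (√0.0056) = 2.522.
Try y = 1.21 m: A R^(2/3) = 4.443 — high.
Try y = 0.849 m: A R^(2/3) = 1.968 — low.
Try y = 0.947 m: A R^(2/3) = 2.521 — ≈ 2.522.

y_n = 0.947 m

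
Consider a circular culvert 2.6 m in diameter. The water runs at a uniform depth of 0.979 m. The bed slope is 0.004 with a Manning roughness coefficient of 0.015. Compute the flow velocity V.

For a circular section of diameter D = 2.6 m at depth y = 0.979 m, the central angle is θ = 2 arccos(1 − 2y/D) = 2.643 rad. Then A = (D²/8)(θ − sin θ) = 1.829 m² and P = Dθ/2 = 3.435 m.
Hydraulic radius R = A/P = 1.829/3.435 = 0.5323 m.
From Manning's equation, V = (1/n) R^(2/3) S^(1/2) = (1/0.015) × 0.5323^(2/3) × 0.004^(1/2) = 2.77 m/s.

V = 2.77 m/s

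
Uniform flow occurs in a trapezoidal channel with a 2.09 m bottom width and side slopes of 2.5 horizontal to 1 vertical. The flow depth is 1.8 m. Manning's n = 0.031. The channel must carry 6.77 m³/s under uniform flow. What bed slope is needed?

With bottom width b = 2.09 m and side slope z = 2.5: A = (b + zy)y = (2.09 + 2.5×1.8)×1.8 = 11.86 m²; P = b + 2y√(1+z²) = 2.09 + 2×1.8×2.693 = 11.78 m.
Hydraulic radius R = A/P = 11.86/11.78 = 1.007 m.
From Manning's equation, S = [nQ / (1 A R^(2/3))]² = [0.031 × 6.77 / (1 × 11.86 × 1.007^(2/3))]² = 0.00031.

S = 0.00031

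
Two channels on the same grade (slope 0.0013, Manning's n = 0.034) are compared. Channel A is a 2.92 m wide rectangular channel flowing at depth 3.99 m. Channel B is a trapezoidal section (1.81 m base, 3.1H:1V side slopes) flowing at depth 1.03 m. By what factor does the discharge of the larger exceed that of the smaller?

3.3

Channel A: Flow area A = b·y = 2.92 × 3.99 = 11.65 m². Wetted perimeter P = b + 2y = 2.92 + 2×3.99 = 10.9 m. Hydraulic radius R = A/P = 11.65/10.9 = 1.069 m. Q_A = (1/0.034)·11.65·1.069^(2/3)·√0.0013 = 12.92 m³/s.
Channel B: With bottom width b = 1.81 m and side slope z = 3.1: A = (b + zy)y = (1.81 + 3.1×1.03)×1.03 = 5.153 m²; P = b + 2y√(1+z²) = 1.81 + 2×1.03×3.257 = 8.52 m. Hydraulic radius R = A/P = 5.153/8.52 = 0.6048 m. Q_B = (1/0.034)·5.153·0.6048^(2/3)·√0.0013 = 3.908 m³/s.
The larger discharge is 12.92 m³/s and the smaller is 3.908 m³/s; the ratio is 3.3.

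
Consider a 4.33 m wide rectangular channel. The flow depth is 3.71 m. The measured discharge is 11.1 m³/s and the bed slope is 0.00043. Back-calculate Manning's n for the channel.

n = 0.037

Flow area A = b·y = 4.33 × 3.71 = 16.06 m². Wetted perimeter P = b + 2y = 4.33 + 2×3.71 = 11.75 m.
Hydraulic radius R = A/P = 16.06/11.75 = 1.367 m.
Rearranging Manning's equation: n = (1/Q) A R^(2/3) S^(1/2) = (1/11.1) × 16.06 × 1.367^(2/3) × √0.00043 = 0.037.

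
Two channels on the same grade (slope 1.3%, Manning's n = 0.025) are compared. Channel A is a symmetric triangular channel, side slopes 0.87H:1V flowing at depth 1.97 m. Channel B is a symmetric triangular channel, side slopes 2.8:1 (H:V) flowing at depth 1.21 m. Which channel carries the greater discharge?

channel B

Channel A: For a triangular section with side slope z = 0.87: A = zy² = 0.87×1.97² = 3.376 m²; P = 2y√(1+z²) = 2×1.97×1.325 = 5.222 m. Hydraulic radius R = A/P = 3.376/5.222 = 0.6465 m. Q_A = (1/0.025)·3.376·0.6465^(2/3)·√0.013 = 11.51 m³/s.
Channel B: For a triangular section with side slope z = 2.8: A = zy² = 2.8×1.21² = 4.099 m²; P = 2y√(1+z²) = 2×1.21×2.973 = 7.195 m. Hydraulic radius R = A/P = 4.099/7.195 = 0.5698 m. Q_B = (1/0.025)·4.099·0.5698^(2/3)·√0.013 = 12.85 m³/s.
Q_A = 11.51 m³/s vs Q_B = 12.85 m³/s, so channel B carries more.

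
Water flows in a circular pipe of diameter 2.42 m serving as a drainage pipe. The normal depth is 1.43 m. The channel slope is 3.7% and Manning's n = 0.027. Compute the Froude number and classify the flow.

supercritical

For a circular section of diameter D = 2.42 m at depth y = 1.43 m, the central angle is θ = 2 arccos(1 − 2y/D) = 3.507 rad. Then A = (D²/8)(θ − sin θ) = 2.829 m² and P = Dθ/2 = 4.244 m.
Hydraulic radius R = A/P = 2.829/4.244 = 0.6667 m.
V = (1/n) R^(2/3) √S = (1/0.027) × 0.6667^(2/3) × √0.037 = 5.437 m/s. Hydraulic depth D_h = A/T = 2.829/2.38 = 1.189 m.
Froude number Fr = V/√(g·D_h) = 5.437/√(9.81×1.189) = 1.59, which is greater than 1, so the flow is supercritical.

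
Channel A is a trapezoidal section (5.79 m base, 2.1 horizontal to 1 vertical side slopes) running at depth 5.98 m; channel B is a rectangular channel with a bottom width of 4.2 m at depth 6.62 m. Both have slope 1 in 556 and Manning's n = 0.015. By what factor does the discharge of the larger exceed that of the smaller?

Channel A: With bottom width b = 5.79 m and side slope z = 2.1: A = (b + zy)y = (5.79 + 2.1×5.98)×5.98 = 109.7 m²; P = b + 2y√(1+z²) = 5.79 + 2×5.98×2.326 = 33.61 m. Hydraulic radius R = A/P = 109.7/33.61 = 3.265 m. Q_A = (1/0.015)·109.7·3.265^(2/3)·√0.001799 = 682.7 m³/s.
Channel B: Flow area A = b·y = 4.2 × 6.62 = 27.8 m². Wetted perimeter P = b + 2y = 4.2 + 2×6.62 = 17.44 m. Hydraulic radius R = A/P = 27.8/17.44 = 1.594 m. Q_B = (1/0.015)·27.8·1.594^(2/3)·√0.001799 = 107.3 m³/s.
The larger discharge is 682.7 m³/s and the smaller is 107.3 m³/s; the ratio is 6.36.

6.36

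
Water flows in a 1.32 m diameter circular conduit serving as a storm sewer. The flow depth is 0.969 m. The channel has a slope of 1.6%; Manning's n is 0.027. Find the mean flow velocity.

V = 2.53 m/s

For a circular section of diameter D = 1.32 m at depth y = 0.969 m, the central angle is θ = 2 arccos(1 − 2y/D) = 4.116 rad. Then A = (D²/8)(θ − sin θ) = 1.077 m² and P = Dθ/2 = 2.717 m.
Hydraulic radius R = A/P = 1.077/2.717 = 0.3963 m.
From Manning's equation, V = (1/n) R^(2/3) S^(1/2) = (1/0.027) × 0.3963^(2/3) × 0.016^(1/2) = 2.53 m/s.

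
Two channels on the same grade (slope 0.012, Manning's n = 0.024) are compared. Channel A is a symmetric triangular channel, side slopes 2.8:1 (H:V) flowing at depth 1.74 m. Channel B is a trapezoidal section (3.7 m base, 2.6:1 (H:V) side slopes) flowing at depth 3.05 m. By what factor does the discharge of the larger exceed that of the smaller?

6.84

Channel A: For a triangular section with side slope z = 2.8: A = zy² = 2.8×1.74² = 8.477 m²; P = 2y√(1+z²) = 2×1.74×2.973 = 10.35 m. Hydraulic radius R = A/P = 8.477/10.35 = 0.8193 m. Q_A = (1/0.024)·8.477·0.8193^(2/3)·√0.012 = 33.88 m³/s.
Channel B: With bottom width b = 3.7 m and side slope z = 2.6: A = (b + zy)y = (3.7 + 2.6×3.05)×3.05 = 35.47 m²; P = b + 2y√(1+z²) = 3.7 + 2×3.05×2.786 = 20.69 m. Hydraulic radius R = A/P = 35.47/20.69 = 1.714 m. Q_B = (1/0.024)·35.47·1.714^(2/3)·√0.012 = 231.9 m³/s.
The larger discharge is 231.9 m³/s and the smaller is 33.88 m³/s; the ratio is 6.84.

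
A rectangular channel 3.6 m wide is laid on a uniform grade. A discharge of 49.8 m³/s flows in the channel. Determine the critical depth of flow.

y_c = 2.69 m

For a rectangular channel, critical depth y_c = (q²/g)^(1/3) where q = Q/b = 49.8/3.6 = 13.83 m²/s.
So y_c = (13.83²/9.81)^(1/3) = 2.69 m.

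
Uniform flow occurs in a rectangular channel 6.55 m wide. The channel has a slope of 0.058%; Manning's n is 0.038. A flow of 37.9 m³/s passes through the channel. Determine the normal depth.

Manning's equation rearranged: A R^(2/3) = nQ / (1·√S) = 0.038 × 37.9 / (√0.00058) = 59.8.
Try y = 3.91 m: A R^(2/3) = 37.65 — too small.
Try y = 6.28 m: A R^(2/3) = 68.57 — too large.
Try y = 5.62 m: A R^(2/3) = 59.77 — close enough.

y_n = 5.62 m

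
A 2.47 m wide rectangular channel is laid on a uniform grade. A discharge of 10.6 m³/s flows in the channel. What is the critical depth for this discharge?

For a rectangular channel, critical depth y_c = (q²/g)^(1/3) where q = Q/b = 10.6/2.47 = 4.291 m²/s.
So y_c = (4.291²/9.81)^(1/3) = 1.23 m.

y_c = 1.23 m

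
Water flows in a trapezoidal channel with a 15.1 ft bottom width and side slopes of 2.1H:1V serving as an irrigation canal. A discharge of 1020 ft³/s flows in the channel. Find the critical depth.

At critical depth, Q² T / (g A³) = 1, i.e. A³/T = Q²/g = 1020²/32.2 = 32310.
Try y = 3.3 ft: A³/T = 13270 — too small.
Try y = 4.73 ft: A³/T = 47480 — too large.
Try y = 4.25 ft: A³/T = 32310 — ≈ 32310.

y_c = 4.25 ft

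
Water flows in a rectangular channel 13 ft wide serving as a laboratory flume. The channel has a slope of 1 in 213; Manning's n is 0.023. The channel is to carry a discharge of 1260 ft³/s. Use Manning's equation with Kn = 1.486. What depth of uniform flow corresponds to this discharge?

y_n = 9.02 ft

Manning's equation rearranged: A R^(2/3) = nQ / (1.486·√S) = 0.023 × 1260 / (1.486 × √0.004695) = 284.6.
Try y = 10.9 ft: A R^(2/3) = 361.3 — over.
Try y = 6.51 ft: A R^(2/3) = 185.8 — short.
Try y = 9.02 ft: A R^(2/3) = 284.4 — close enough.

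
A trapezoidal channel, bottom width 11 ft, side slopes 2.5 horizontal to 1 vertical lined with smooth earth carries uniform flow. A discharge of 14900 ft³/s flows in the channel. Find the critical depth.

y_c = 16.5 ft

At critical depth, Q² T / (g A³) = 1, i.e. A³/T = Q²/g = 14900²/32.2 = 6895000.
Try y = 20.9 ft: A³/T = 20000000 — high.
Try y = 16.5 ft: A³/T = 6853000 — close enough.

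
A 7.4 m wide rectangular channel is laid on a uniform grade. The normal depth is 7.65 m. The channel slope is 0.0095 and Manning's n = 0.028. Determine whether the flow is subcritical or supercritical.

subcritical

Flow area A = b·y = 7.4 × 7.65 = 56.61 m². Wetted perimeter P = b + 2y = 7.4 + 2×7.65 = 22.7 m.
Hydraulic radius R = A/P = 56.61/22.7 = 2.494 m.
V = (1/n) R^(2/3) √S = (1/0.028) × 2.494^(2/3) × √0.0095 = 6.402 m/s. Hydraulic depth D_h = A/T = 56.61/7.4 = 7.65 m.
Froude number Fr = V/√(g·D_h) = 6.402/√(9.81×7.65) = 0.739, which is less than 1, so the flow is subcritical.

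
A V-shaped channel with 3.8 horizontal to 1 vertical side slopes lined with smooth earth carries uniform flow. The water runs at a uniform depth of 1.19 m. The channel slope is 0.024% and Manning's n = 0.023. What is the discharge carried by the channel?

For a triangular section with side slope z = 3.8: A = zy² = 3.8×1.19² = 5.381 m²; P = 2y√(1+z²) = 2×1.19×3.929 = 9.352 m.
Hydraulic radius R = A/P = 5.381/9.352 = 0.5754 m.
Manning's equation: Q = (1/n) A R^(2/3) S^(1/2) = (1/0.023) × 5.381 × 0.5754^(2/3) × 0.00024^(1/2) = 2.51 m³/s.

Q = 2.51 m³/s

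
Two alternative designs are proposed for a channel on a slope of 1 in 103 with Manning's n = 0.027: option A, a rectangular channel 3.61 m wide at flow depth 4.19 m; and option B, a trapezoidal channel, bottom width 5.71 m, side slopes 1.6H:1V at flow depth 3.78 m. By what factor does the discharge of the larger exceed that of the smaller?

Channel A: Flow area A = b·y = 3.61 × 4.19 = 15.13 m². Wetted perimeter P = b + 2y = 3.61 + 2×4.19 = 11.99 m. Hydraulic radius R = A/P = 15.13/11.99 = 1.262 m. Q_A = (1/0.027)·15.13·1.262^(2/3)·√0.009709 = 64.45 m³/s.
Channel B: With bottom width b = 5.71 m and side slope z = 1.6: A = (b + zy)y = (5.71 + 1.6×3.78)×3.78 = 44.45 m²; P = b + 2y√(1+z²) = 5.71 + 2×3.78×1.887 = 19.97 m. Hydraulic radius R = A/P = 44.45/19.97 = 2.225 m. Q_B = (1/0.027)·44.45·2.225^(2/3)·√0.009709 = 276.4 m³/s.
The larger discharge is 276.4 m³/s and the smaller is 64.45 m³/s; the ratio is 4.29.

4.29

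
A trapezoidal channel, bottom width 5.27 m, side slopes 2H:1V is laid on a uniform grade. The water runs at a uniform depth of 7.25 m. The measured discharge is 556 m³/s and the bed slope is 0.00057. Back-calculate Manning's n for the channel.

n = 0.015

With bottom width b = 5.27 m and side slope z = 2: A = (b + zy)y = (5.27 + 2×7.25)×7.25 = 143.3 m²; P = b + 2y√(1+z²) = 5.27 + 2×7.25×2.236 = 37.69 m.
Hydraulic radius R = A/P = 143.3/37.69 = 3.803 m.
Rearranging Manning's equation: n = (1/Q) A R^(2/3) S^(1/2) = (1/556) × 143.3 × 3.803^(2/3) × √0.00057 = 0.015.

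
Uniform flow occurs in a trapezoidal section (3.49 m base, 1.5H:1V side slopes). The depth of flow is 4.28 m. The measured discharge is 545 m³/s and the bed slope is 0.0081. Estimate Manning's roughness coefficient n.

n = 0.012

With bottom width b = 3.49 m and side slope z = 1.5: A = (b + zy)y = (3.49 + 1.5×4.28)×4.28 = 42.41 m²; P = b + 2y√(1+z²) = 3.49 + 2×4.28×1.803 = 18.92 m.
Hydraulic radius R = A/P = 42.41/18.92 = 2.242 m.
Rearranging Manning's equation: n = (1/Q) A R^(2/3) S^(1/2) = (1/545) × 42.41 × 2.242^(2/3) × √0.0081 = 0.012.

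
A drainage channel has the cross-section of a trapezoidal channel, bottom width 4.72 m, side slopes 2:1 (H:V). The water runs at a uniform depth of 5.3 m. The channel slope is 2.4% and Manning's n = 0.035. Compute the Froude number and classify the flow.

supercritical

With bottom width b = 4.72 m and side slope z = 2: A = (b + zy)y = (4.72 + 2×5.3)×5.3 = 81.2 m²; P = b + 2y√(1+z²) = 4.72 + 2×5.3×2.236 = 28.42 m.
Hydraulic radius R = A/P = 81.2/28.42 = 2.857 m.
V = (1/n) R^(2/3) √S = (1/0.035) × 2.857^(2/3) × √0.024 = 8.912 m/s. Hydraulic depth D_h = A/T = 81.2/25.92 = 3.133 m.
Froude number Fr = V/√(g·D_h) = 8.912/√(9.81×3.133) = 1.61, which is greater than 1, so the flow is supercritical.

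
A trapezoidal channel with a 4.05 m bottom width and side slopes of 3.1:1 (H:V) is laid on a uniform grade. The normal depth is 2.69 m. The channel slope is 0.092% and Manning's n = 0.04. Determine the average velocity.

V = 1.01 m/s

With bottom width b = 4.05 m and side slope z = 3.1: A = (b + zy)y = (4.05 + 3.1×2.69)×2.69 = 33.33 m²; P = b + 2y√(1+z²) = 4.05 + 2×2.69×3.257 = 21.57 m.
Hydraulic radius R = A/P = 33.33/21.57 = 1.545 m.
From Manning's equation, V = (1/n) R^(2/3) S^(1/2) = (1/0.04) × 1.545^(2/3) × 0.00092^(1/2) = 1.01 m/s.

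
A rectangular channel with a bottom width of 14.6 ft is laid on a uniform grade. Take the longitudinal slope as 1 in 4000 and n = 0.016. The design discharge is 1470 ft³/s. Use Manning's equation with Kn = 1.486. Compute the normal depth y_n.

y_n = 22 ft

Manning's equation rearranged: A R^(2/3) = nQ / (1.486·√S) = 0.016 × 1470 / (1.486 × √0.00025) = 1001.
At y = 27.7 ft: A R^(2/3) = 1302 — over.
At y = 15.9 ft: A R^(2/3) = 679.1 — short.
At y = 22 ft: A R^(2/3) = 998.5 — ≈ 1001.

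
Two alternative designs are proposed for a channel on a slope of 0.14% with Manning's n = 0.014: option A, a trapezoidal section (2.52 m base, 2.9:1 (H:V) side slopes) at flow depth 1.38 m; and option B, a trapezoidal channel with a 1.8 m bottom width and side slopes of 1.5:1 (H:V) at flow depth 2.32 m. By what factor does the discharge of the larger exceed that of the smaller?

1.76

Channel A: With bottom width b = 2.52 m and side slope z = 2.9: A = (b + zy)y = (2.52 + 2.9×1.38)×1.38 = 9 m²; P = b + 2y√(1+z²) = 2.52 + 2×1.38×3.068 = 10.99 m. Hydraulic radius R = A/P = 9/10.99 = 0.8192 m. Q_A = (1/0.014)·9·0.8192^(2/3)·√0.0014 = 21.06 m³/s.
Channel B: With bottom width b = 1.8 m and side slope z = 1.5: A = (b + zy)y = (1.8 + 1.5×2.32)×2.32 = 12.25 m²; P = b + 2y√(1+z²) = 1.8 + 2×2.32×1.803 = 10.16 m. Hydraulic radius R = A/P = 12.25/10.16 = 1.205 m. Q_B = (1/0.014)·12.25·1.205^(2/3)·√0.0014 = 37.07 m³/s.
The larger discharge is 37.07 m³/s and the smaller is 21.06 m³/s; the ratio is 1.76.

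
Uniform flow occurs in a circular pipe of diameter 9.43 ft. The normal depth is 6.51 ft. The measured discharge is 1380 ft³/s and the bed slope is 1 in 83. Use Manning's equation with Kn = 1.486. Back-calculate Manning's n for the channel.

For a circular section of diameter D = 9.43 ft at depth y = 6.51 ft, the central angle is θ = 2 arccos(1 − 2y/D) = 3.923 rad. Then A = (D²/8)(θ − sin θ) = 51.43 ft² and P = Dθ/2 = 18.5 ft.
Hydraulic radius R = A/P = 51.43/18.5 = 2.781 ft.
Rearranging Manning's equation: n = (1.486/Q) A R^(2/3) S^(1/2) = (1.486/1380) × 51.43 × 2.781^(2/3) × √0.01205 = 0.012.

n = 0.012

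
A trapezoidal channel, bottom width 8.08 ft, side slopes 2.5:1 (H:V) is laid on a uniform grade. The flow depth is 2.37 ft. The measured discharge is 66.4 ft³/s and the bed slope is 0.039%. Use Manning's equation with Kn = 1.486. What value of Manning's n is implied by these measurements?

With bottom width b = 8.08 ft and side slope z = 2.5: A = (b + zy)y = (8.08 + 2.5×2.37)×2.37 = 33.19 ft²; P = b + 2y√(1+z²) = 8.08 + 2×2.37×2.693 = 20.84 ft.
Hydraulic radius R = A/P = 33.19/20.84 = 1.592 ft.
Rearranging Manning's equation: n = (1.486/Q) A R^(2/3) S^(1/2) = (1.486/66.4) × 33.19 × 1.592^(2/3) × √0.00039 = 0.02.

n = 0.02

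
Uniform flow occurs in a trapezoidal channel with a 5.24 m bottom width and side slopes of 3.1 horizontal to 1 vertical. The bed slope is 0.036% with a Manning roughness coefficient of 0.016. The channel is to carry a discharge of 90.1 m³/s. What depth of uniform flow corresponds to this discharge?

Manning's equation rearranged: A R^(2/3) = nQ / (1·√S) = 0.016 × 90.1 / (√0.00036) = 75.98.
At y = 2.25 m: A R^(2/3) = 34.09 — short.
At y = 3.25 m: A R^(2/3) = 75.94 — close enough.

y_n = 3.25 m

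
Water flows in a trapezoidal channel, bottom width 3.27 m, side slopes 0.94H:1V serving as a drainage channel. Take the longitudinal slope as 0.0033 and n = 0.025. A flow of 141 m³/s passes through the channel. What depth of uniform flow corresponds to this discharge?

y_n = 4.69 m

Manning's equation rearranged: A R^(2/3) = nQ / (1·√S) = 0.025 × 141 / (√0.0033) = 61.36.
Trying y = 3.57 m: A R^(2/3) = 35.13 — low.
Trying y = 5.77 m: A R^(2/3) = 95.46 — high.
Trying y = 4.69 m: A R^(2/3) = 61.48 — ≈ 61.36.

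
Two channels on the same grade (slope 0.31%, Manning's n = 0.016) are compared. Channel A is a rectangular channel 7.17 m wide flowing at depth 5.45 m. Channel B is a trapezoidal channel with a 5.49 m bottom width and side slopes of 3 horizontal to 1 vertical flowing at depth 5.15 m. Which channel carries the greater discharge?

channel B

Channel A: Flow area A = b·y = 7.17 × 5.45 = 39.08 m². Wetted perimeter P = b + 2y = 7.17 + 2×5.45 = 18.07 m. Hydraulic radius R = A/P = 39.08/18.07 = 2.163 m. Q_A = (1/0.016)·39.08·2.163^(2/3)·√0.0031 = 227.4 m³/s.
Channel B: With bottom width b = 5.49 m and side slope z = 3: A = (b + zy)y = (5.49 + 3×5.15)×5.15 = 107.8 m²; P = b + 2y√(1+z²) = 5.49 + 2×5.15×3.162 = 38.06 m. Hydraulic radius R = A/P = 107.8/38.06 = 2.833 m. Q_B = (1/0.016)·107.8·2.833^(2/3)·√0.0031 = 751.4 m³/s.
Q_A = 227.4 m³/s vs Q_B = 751.4 m³/s, so channel B carries more.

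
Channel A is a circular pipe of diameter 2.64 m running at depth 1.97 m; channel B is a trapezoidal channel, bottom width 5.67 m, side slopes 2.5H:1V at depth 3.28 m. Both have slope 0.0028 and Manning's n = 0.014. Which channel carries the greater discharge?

Channel A: For a circular section of diameter D = 2.64 m at depth y = 1.97 m, the central angle is θ = 2 arccos(1 − 2y/D) = 4.171 rad. Then A = (D²/8)(θ − sin θ) = 4.381 m² and P = Dθ/2 = 5.506 m. Hydraulic radius R = A/P = 4.381/5.506 = 0.7956 m. Q_A = (1/0.014)·4.381·0.7956^(2/3)·√0.0028 = 14.22 m³/s.
Channel B: With bottom width b = 5.67 m and side slope z = 2.5: A = (b + zy)y = (5.67 + 2.5×3.28)×3.28 = 45.49 m²; P = b + 2y√(1+z²) = 5.67 + 2×3.28×2.693 = 23.33 m. Hydraulic radius R = A/P = 45.49/23.33 = 1.95 m. Q_B = (1/0.014)·45.49·1.95^(2/3)·√0.0028 = 268.4 m³/s.
Q_A = 14.22 m³/s vs Q_B = 268.4 m³/s, so channel B carries more.

channel B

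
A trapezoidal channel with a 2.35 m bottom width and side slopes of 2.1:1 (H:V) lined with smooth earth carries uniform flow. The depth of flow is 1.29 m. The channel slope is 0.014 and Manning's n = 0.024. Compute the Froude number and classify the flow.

With bottom width b = 2.35 m and side slope z = 2.1: A = (b + zy)y = (2.35 + 2.1×1.29)×1.29 = 6.526 m²; P = b + 2y√(1+z²) = 2.35 + 2×1.29×2.326 = 8.351 m.
Hydraulic radius R = A/P = 6.526/8.351 = 0.7815 m.
V = (1/n) R^(2/3) √S = (1/0.024) × 0.7815^(2/3) × √0.014 = 4.183 m/s. Hydraulic depth D_h = A/T = 6.526/7.768 = 0.8401 m.
Froude number Fr = V/√(g·D_h) = 4.183/√(9.81×0.8401) = 1.46, which is greater than 1, so the flow is supercritical.

supercritical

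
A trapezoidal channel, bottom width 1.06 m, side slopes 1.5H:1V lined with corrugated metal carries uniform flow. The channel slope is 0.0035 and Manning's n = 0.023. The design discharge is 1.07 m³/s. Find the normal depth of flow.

Manning's equation rearranged: A R^(2/3) = nQ / (1·√S) = 0.023 × 1.07 / (√0.0035) = 0.416.
At y = 0.441 m: A R^(2/3) = 0.3299 — low.
At y = 0.629 m: A R^(2/3) = 0.6596 — high.
At y = 0.498 m: A R^(2/3) = 0.4167 — close enough.

y_n = 0.498 m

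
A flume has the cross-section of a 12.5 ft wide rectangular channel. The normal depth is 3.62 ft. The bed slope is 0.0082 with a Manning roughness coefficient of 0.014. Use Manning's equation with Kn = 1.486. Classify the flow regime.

supercritical

Flow area A = b·y = 12.5 × 3.62 = 45.25 ft². Wetted perimeter P = b + 2y = 12.5 + 2×3.62 = 19.74 ft.
Hydraulic radius R = A/P = 45.25/19.74 = 2.292 ft.
V = (1.486/n) R^(2/3) √S = (1.486/0.014) × 2.292^(2/3) × √0.0082 = 16.71 ft/s. Hydraulic depth D_h = A/T = 45.25/12.5 = 3.62 ft.
Froude number Fr = V/√(g·D_h) = 16.71/√(32.2×3.62) = 1.55, which is greater than 1, so the flow is supercritical.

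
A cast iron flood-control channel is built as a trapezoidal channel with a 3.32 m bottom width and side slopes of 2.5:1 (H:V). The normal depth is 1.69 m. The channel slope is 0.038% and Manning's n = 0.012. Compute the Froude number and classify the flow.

With bottom width b = 3.32 m and side slope z = 2.5: A = (b + zy)y = (3.32 + 2.5×1.69)×1.69 = 12.75 m²; P = b + 2y√(1+z²) = 3.32 + 2×1.69×2.693 = 12.42 m.
Hydraulic radius R = A/P = 12.75/12.42 = 1.027 m.
V = (1/n) R^(2/3) √S = (1/0.012) × 1.027^(2/3) × √0.00038 = 1.653 m/s. Hydraulic depth D_h = A/T = 12.75/11.77 = 1.083 m.
Froude number Fr = V/√(g·D_h) = 1.653/√(9.81×1.083) = 0.507, which is less than 1, so the flow is subcritical.

subcritical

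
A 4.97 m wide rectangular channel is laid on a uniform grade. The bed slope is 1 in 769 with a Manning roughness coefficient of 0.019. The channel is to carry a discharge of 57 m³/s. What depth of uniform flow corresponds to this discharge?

y_n = 4.43 m

Manning's equation rearranged: A R^(2/3) = nQ / (1·√S) = 0.019 × 57 / (√0.0013) = 30.03.
Trying y = 4.82 m: A R^(2/3) = 33.31 — over.
Trying y = 3.37 m: A R^(2/3) = 21.26 — short.
Trying y = 4.43 m: A R^(2/3) = 30.02 — close enough.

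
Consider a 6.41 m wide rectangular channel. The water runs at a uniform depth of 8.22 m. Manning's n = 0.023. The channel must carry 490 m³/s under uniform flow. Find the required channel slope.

S = 0.015

Flow area A = b·y = 6.41 × 8.22 = 52.69 m². Wetted perimeter P = b + 2y = 6.41 + 2×8.22 = 22.85 m.
Hydraulic radius R = A/P = 52.69/22.85 = 2.306 m.
From Manning's equation, S = [nQ / (1 A R^(2/3))]² = [0.023 × 490 / (1 × 52.69 × 2.306^(2/3))]² = 0.015.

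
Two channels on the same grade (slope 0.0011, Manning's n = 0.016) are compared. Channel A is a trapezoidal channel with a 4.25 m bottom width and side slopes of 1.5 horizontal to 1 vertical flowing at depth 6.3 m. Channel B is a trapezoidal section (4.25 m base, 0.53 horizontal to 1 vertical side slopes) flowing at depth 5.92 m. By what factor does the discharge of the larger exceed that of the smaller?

Channel A: With bottom width b = 4.25 m and side slope z = 1.5: A = (b + zy)y = (4.25 + 1.5×6.3)×6.3 = 86.31 m²; P = b + 2y√(1+z²) = 4.25 + 2×6.3×1.803 = 26.96 m. Hydraulic radius R = A/P = 86.31/26.96 = 3.201 m. Q_A = (1/0.016)·86.31·3.201^(2/3)·√0.0011 = 388.6 m³/s.
Channel B: With bottom width b = 4.25 m and side slope z = 0.53: A = (b + zy)y = (4.25 + 0.53×5.92)×5.92 = 43.73 m²; P = b + 2y√(1+z²) = 4.25 + 2×5.92×1.132 = 17.65 m. Hydraulic radius R = A/P = 43.73/17.65 = 2.478 m. Q_B = (1/0.016)·43.73·2.478^(2/3)·√0.0011 = 166 m³/s.
The larger discharge is 388.6 m³/s and the smaller is 166 m³/s; the ratio is 2.34.

2.34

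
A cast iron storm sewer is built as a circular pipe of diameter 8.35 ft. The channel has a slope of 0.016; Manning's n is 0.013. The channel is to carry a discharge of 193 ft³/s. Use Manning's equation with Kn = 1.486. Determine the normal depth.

Manning's equation rearranged: A R^(2/3) = nQ / (1.486·√S) = 0.013 × 193 / (1.486 × √0.016) = 13.35.
Try y = 1.62 ft: A R^(2/3) = 7.364 — too small.
Try y = 2.68 ft: A R^(2/3) = 19.95 — too large.
Try y = 2.18 ft: A R^(2/3) = 13.35 — ≈ 13.35.

y_n = 2.18 ft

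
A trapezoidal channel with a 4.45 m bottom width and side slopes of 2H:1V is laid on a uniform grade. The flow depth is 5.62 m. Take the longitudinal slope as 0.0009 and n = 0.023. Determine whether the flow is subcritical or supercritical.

With bottom width b = 4.45 m and side slope z = 2: A = (b + zy)y = (4.45 + 2×5.62)×5.62 = 88.18 m²; P = b + 2y√(1+z²) = 4.45 + 2×5.62×2.236 = 29.58 m.
Hydraulic radius R = A/P = 88.18/29.58 = 2.981 m.
V = (1/n) R^(2/3) √S = (1/0.023) × 2.981^(2/3) × √0.0009 = 2.701 m/s. Hydraulic depth D_h = A/T = 88.18/26.93 = 3.274 m.
Froude number Fr = V/√(g·D_h) = 2.701/√(9.81×3.274) = 0.477, which is less than 1, so the flow is subcritical.

subcritical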